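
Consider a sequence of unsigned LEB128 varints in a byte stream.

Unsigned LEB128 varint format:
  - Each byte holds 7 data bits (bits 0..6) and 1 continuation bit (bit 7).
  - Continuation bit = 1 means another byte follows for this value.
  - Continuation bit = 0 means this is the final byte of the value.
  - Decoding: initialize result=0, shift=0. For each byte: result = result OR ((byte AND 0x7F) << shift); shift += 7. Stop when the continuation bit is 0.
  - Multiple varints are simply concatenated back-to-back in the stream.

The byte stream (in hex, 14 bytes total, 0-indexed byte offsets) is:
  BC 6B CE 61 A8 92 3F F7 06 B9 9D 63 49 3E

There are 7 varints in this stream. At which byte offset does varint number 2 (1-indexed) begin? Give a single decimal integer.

Answer: 2

Derivation:
  byte[0]=0xBC cont=1 payload=0x3C=60: acc |= 60<<0 -> acc=60 shift=7
  byte[1]=0x6B cont=0 payload=0x6B=107: acc |= 107<<7 -> acc=13756 shift=14 [end]
Varint 1: bytes[0:2] = BC 6B -> value 13756 (2 byte(s))
  byte[2]=0xCE cont=1 payload=0x4E=78: acc |= 78<<0 -> acc=78 shift=7
  byte[3]=0x61 cont=0 payload=0x61=97: acc |= 97<<7 -> acc=12494 shift=14 [end]
Varint 2: bytes[2:4] = CE 61 -> value 12494 (2 byte(s))
  byte[4]=0xA8 cont=1 payload=0x28=40: acc |= 40<<0 -> acc=40 shift=7
  byte[5]=0x92 cont=1 payload=0x12=18: acc |= 18<<7 -> acc=2344 shift=14
  byte[6]=0x3F cont=0 payload=0x3F=63: acc |= 63<<14 -> acc=1034536 shift=21 [end]
Varint 3: bytes[4:7] = A8 92 3F -> value 1034536 (3 byte(s))
  byte[7]=0xF7 cont=1 payload=0x77=119: acc |= 119<<0 -> acc=119 shift=7
  byte[8]=0x06 cont=0 payload=0x06=6: acc |= 6<<7 -> acc=887 shift=14 [end]
Varint 4: bytes[7:9] = F7 06 -> value 887 (2 byte(s))
  byte[9]=0xB9 cont=1 payload=0x39=57: acc |= 57<<0 -> acc=57 shift=7
  byte[10]=0x9D cont=1 payload=0x1D=29: acc |= 29<<7 -> acc=3769 shift=14
  byte[11]=0x63 cont=0 payload=0x63=99: acc |= 99<<14 -> acc=1625785 shift=21 [end]
Varint 5: bytes[9:12] = B9 9D 63 -> value 1625785 (3 byte(s))
  byte[12]=0x49 cont=0 payload=0x49=73: acc |= 73<<0 -> acc=73 shift=7 [end]
Varint 6: bytes[12:13] = 49 -> value 73 (1 byte(s))
  byte[13]=0x3E cont=0 payload=0x3E=62: acc |= 62<<0 -> acc=62 shift=7 [end]
Varint 7: bytes[13:14] = 3E -> value 62 (1 byte(s))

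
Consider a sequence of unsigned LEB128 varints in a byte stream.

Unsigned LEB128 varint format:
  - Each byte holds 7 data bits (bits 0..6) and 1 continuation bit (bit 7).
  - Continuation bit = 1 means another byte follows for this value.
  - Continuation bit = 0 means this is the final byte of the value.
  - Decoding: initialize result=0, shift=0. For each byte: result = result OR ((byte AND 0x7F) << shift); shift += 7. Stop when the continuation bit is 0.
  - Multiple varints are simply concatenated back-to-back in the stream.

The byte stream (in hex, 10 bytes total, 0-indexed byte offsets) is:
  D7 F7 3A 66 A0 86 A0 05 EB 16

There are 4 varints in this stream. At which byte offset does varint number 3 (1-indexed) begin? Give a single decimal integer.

  byte[0]=0xD7 cont=1 payload=0x57=87: acc |= 87<<0 -> acc=87 shift=7
  byte[1]=0xF7 cont=1 payload=0x77=119: acc |= 119<<7 -> acc=15319 shift=14
  byte[2]=0x3A cont=0 payload=0x3A=58: acc |= 58<<14 -> acc=965591 shift=21 [end]
Varint 1: bytes[0:3] = D7 F7 3A -> value 965591 (3 byte(s))
  byte[3]=0x66 cont=0 payload=0x66=102: acc |= 102<<0 -> acc=102 shift=7 [end]
Varint 2: bytes[3:4] = 66 -> value 102 (1 byte(s))
  byte[4]=0xA0 cont=1 payload=0x20=32: acc |= 32<<0 -> acc=32 shift=7
  byte[5]=0x86 cont=1 payload=0x06=6: acc |= 6<<7 -> acc=800 shift=14
  byte[6]=0xA0 cont=1 payload=0x20=32: acc |= 32<<14 -> acc=525088 shift=21
  byte[7]=0x05 cont=0 payload=0x05=5: acc |= 5<<21 -> acc=11010848 shift=28 [end]
Varint 3: bytes[4:8] = A0 86 A0 05 -> value 11010848 (4 byte(s))
  byte[8]=0xEB cont=1 payload=0x6B=107: acc |= 107<<0 -> acc=107 shift=7
  byte[9]=0x16 cont=0 payload=0x16=22: acc |= 22<<7 -> acc=2923 shift=14 [end]
Varint 4: bytes[8:10] = EB 16 -> value 2923 (2 byte(s))

Answer: 4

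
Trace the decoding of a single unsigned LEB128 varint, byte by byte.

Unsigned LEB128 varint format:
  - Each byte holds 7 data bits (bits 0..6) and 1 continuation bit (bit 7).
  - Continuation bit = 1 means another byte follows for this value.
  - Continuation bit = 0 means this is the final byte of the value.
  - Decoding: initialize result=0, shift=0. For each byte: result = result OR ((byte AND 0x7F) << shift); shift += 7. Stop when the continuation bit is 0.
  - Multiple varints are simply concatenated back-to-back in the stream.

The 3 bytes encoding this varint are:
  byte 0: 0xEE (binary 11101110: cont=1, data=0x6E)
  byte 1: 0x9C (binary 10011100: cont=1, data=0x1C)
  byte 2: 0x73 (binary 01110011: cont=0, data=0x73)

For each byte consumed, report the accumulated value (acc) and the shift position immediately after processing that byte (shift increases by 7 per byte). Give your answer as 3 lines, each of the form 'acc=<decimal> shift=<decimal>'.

Answer: acc=110 shift=7
acc=3694 shift=14
acc=1887854 shift=21

Derivation:
byte 0=0xEE: payload=0x6E=110, contrib = 110<<0 = 110; acc -> 110, shift -> 7
byte 1=0x9C: payload=0x1C=28, contrib = 28<<7 = 3584; acc -> 3694, shift -> 14
byte 2=0x73: payload=0x73=115, contrib = 115<<14 = 1884160; acc -> 1887854, shift -> 21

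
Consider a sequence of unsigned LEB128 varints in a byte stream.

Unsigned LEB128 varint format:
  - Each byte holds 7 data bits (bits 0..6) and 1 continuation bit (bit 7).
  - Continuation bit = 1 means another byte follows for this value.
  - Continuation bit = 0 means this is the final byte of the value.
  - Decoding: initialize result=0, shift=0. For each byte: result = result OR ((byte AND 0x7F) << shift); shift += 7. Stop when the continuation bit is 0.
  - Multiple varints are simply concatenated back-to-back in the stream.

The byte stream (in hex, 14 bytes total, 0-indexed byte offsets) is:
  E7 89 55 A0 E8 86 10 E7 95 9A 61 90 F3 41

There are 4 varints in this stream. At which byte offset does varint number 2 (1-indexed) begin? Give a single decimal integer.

  byte[0]=0xE7 cont=1 payload=0x67=103: acc |= 103<<0 -> acc=103 shift=7
  byte[1]=0x89 cont=1 payload=0x09=9: acc |= 9<<7 -> acc=1255 shift=14
  byte[2]=0x55 cont=0 payload=0x55=85: acc |= 85<<14 -> acc=1393895 shift=21 [end]
Varint 1: bytes[0:3] = E7 89 55 -> value 1393895 (3 byte(s))
  byte[3]=0xA0 cont=1 payload=0x20=32: acc |= 32<<0 -> acc=32 shift=7
  byte[4]=0xE8 cont=1 payload=0x68=104: acc |= 104<<7 -> acc=13344 shift=14
  byte[5]=0x86 cont=1 payload=0x06=6: acc |= 6<<14 -> acc=111648 shift=21
  byte[6]=0x10 cont=0 payload=0x10=16: acc |= 16<<21 -> acc=33666080 shift=28 [end]
Varint 2: bytes[3:7] = A0 E8 86 10 -> value 33666080 (4 byte(s))
  byte[7]=0xE7 cont=1 payload=0x67=103: acc |= 103<<0 -> acc=103 shift=7
  byte[8]=0x95 cont=1 payload=0x15=21: acc |= 21<<7 -> acc=2791 shift=14
  byte[9]=0x9A cont=1 payload=0x1A=26: acc |= 26<<14 -> acc=428775 shift=21
  byte[10]=0x61 cont=0 payload=0x61=97: acc |= 97<<21 -> acc=203852519 shift=28 [end]
Varint 3: bytes[7:11] = E7 95 9A 61 -> value 203852519 (4 byte(s))
  byte[11]=0x90 cont=1 payload=0x10=16: acc |= 16<<0 -> acc=16 shift=7
  byte[12]=0xF3 cont=1 payload=0x73=115: acc |= 115<<7 -> acc=14736 shift=14
  byte[13]=0x41 cont=0 payload=0x41=65: acc |= 65<<14 -> acc=1079696 shift=21 [end]
Varint 4: bytes[11:14] = 90 F3 41 -> value 1079696 (3 byte(s))

Answer: 3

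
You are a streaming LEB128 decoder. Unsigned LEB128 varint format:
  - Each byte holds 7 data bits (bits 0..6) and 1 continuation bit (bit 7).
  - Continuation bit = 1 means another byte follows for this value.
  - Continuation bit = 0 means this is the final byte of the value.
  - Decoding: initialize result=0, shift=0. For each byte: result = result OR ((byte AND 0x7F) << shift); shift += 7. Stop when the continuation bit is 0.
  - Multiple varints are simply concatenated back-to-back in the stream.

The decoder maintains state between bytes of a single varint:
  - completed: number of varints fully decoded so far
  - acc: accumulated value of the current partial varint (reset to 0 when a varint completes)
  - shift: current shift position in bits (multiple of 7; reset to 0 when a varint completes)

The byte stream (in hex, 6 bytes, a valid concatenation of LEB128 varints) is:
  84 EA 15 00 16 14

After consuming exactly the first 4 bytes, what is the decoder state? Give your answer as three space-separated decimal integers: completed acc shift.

Answer: 2 0 0

Derivation:
byte[0]=0x84 cont=1 payload=0x04: acc |= 4<<0 -> completed=0 acc=4 shift=7
byte[1]=0xEA cont=1 payload=0x6A: acc |= 106<<7 -> completed=0 acc=13572 shift=14
byte[2]=0x15 cont=0 payload=0x15: varint #1 complete (value=357636); reset -> completed=1 acc=0 shift=0
byte[3]=0x00 cont=0 payload=0x00: varint #2 complete (value=0); reset -> completed=2 acc=0 shift=0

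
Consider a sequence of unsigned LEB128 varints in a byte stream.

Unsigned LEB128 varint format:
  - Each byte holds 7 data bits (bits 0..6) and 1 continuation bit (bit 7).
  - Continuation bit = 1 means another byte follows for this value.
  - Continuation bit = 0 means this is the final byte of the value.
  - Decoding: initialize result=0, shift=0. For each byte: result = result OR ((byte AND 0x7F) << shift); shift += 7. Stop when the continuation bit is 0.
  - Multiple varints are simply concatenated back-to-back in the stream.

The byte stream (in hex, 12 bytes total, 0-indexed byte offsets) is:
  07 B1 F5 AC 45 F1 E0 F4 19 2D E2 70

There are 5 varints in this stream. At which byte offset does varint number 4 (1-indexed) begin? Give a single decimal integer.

  byte[0]=0x07 cont=0 payload=0x07=7: acc |= 7<<0 -> acc=7 shift=7 [end]
Varint 1: bytes[0:1] = 07 -> value 7 (1 byte(s))
  byte[1]=0xB1 cont=1 payload=0x31=49: acc |= 49<<0 -> acc=49 shift=7
  byte[2]=0xF5 cont=1 payload=0x75=117: acc |= 117<<7 -> acc=15025 shift=14
  byte[3]=0xAC cont=1 payload=0x2C=44: acc |= 44<<14 -> acc=735921 shift=21
  byte[4]=0x45 cont=0 payload=0x45=69: acc |= 69<<21 -> acc=145439409 shift=28 [end]
Varint 2: bytes[1:5] = B1 F5 AC 45 -> value 145439409 (4 byte(s))
  byte[5]=0xF1 cont=1 payload=0x71=113: acc |= 113<<0 -> acc=113 shift=7
  byte[6]=0xE0 cont=1 payload=0x60=96: acc |= 96<<7 -> acc=12401 shift=14
  byte[7]=0xF4 cont=1 payload=0x74=116: acc |= 116<<14 -> acc=1912945 shift=21
  byte[8]=0x19 cont=0 payload=0x19=25: acc |= 25<<21 -> acc=54341745 shift=28 [end]
Varint 3: bytes[5:9] = F1 E0 F4 19 -> value 54341745 (4 byte(s))
  byte[9]=0x2D cont=0 payload=0x2D=45: acc |= 45<<0 -> acc=45 shift=7 [end]
Varint 4: bytes[9:10] = 2D -> value 45 (1 byte(s))
  byte[10]=0xE2 cont=1 payload=0x62=98: acc |= 98<<0 -> acc=98 shift=7
  byte[11]=0x70 cont=0 payload=0x70=112: acc |= 112<<7 -> acc=14434 shift=14 [end]
Varint 5: bytes[10:12] = E2 70 -> value 14434 (2 byte(s))

Answer: 9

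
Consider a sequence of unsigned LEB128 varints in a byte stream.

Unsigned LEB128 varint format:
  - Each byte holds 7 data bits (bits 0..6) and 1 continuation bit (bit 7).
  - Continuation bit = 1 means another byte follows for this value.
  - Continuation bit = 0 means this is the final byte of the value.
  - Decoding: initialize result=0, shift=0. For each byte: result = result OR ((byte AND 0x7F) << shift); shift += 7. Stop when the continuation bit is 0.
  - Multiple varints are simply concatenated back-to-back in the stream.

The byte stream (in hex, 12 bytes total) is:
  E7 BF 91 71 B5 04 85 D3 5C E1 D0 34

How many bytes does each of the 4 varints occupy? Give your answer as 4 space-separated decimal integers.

Answer: 4 2 3 3

Derivation:
  byte[0]=0xE7 cont=1 payload=0x67=103: acc |= 103<<0 -> acc=103 shift=7
  byte[1]=0xBF cont=1 payload=0x3F=63: acc |= 63<<7 -> acc=8167 shift=14
  byte[2]=0x91 cont=1 payload=0x11=17: acc |= 17<<14 -> acc=286695 shift=21
  byte[3]=0x71 cont=0 payload=0x71=113: acc |= 113<<21 -> acc=237264871 shift=28 [end]
Varint 1: bytes[0:4] = E7 BF 91 71 -> value 237264871 (4 byte(s))
  byte[4]=0xB5 cont=1 payload=0x35=53: acc |= 53<<0 -> acc=53 shift=7
  byte[5]=0x04 cont=0 payload=0x04=4: acc |= 4<<7 -> acc=565 shift=14 [end]
Varint 2: bytes[4:6] = B5 04 -> value 565 (2 byte(s))
  byte[6]=0x85 cont=1 payload=0x05=5: acc |= 5<<0 -> acc=5 shift=7
  byte[7]=0xD3 cont=1 payload=0x53=83: acc |= 83<<7 -> acc=10629 shift=14
  byte[8]=0x5C cont=0 payload=0x5C=92: acc |= 92<<14 -> acc=1517957 shift=21 [end]
Varint 3: bytes[6:9] = 85 D3 5C -> value 1517957 (3 byte(s))
  byte[9]=0xE1 cont=1 payload=0x61=97: acc |= 97<<0 -> acc=97 shift=7
  byte[10]=0xD0 cont=1 payload=0x50=80: acc |= 80<<7 -> acc=10337 shift=14
  byte[11]=0x34 cont=0 payload=0x34=52: acc |= 52<<14 -> acc=862305 shift=21 [end]
Varint 4: bytes[9:12] = E1 D0 34 -> value 862305 (3 byte(s))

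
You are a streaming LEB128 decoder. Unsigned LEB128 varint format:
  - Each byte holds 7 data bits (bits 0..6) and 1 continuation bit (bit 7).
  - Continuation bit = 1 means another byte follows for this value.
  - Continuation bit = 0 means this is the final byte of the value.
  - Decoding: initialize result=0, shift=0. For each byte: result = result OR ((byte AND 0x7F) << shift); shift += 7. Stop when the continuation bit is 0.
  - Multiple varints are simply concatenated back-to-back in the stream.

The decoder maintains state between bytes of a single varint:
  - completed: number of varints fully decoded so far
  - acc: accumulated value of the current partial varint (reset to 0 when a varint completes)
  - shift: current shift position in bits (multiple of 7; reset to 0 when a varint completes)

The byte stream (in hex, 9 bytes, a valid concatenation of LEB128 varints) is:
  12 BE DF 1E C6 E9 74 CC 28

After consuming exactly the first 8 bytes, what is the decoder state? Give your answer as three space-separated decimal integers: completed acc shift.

Answer: 3 76 7

Derivation:
byte[0]=0x12 cont=0 payload=0x12: varint #1 complete (value=18); reset -> completed=1 acc=0 shift=0
byte[1]=0xBE cont=1 payload=0x3E: acc |= 62<<0 -> completed=1 acc=62 shift=7
byte[2]=0xDF cont=1 payload=0x5F: acc |= 95<<7 -> completed=1 acc=12222 shift=14
byte[3]=0x1E cont=0 payload=0x1E: varint #2 complete (value=503742); reset -> completed=2 acc=0 shift=0
byte[4]=0xC6 cont=1 payload=0x46: acc |= 70<<0 -> completed=2 acc=70 shift=7
byte[5]=0xE9 cont=1 payload=0x69: acc |= 105<<7 -> completed=2 acc=13510 shift=14
byte[6]=0x74 cont=0 payload=0x74: varint #3 complete (value=1914054); reset -> completed=3 acc=0 shift=0
byte[7]=0xCC cont=1 payload=0x4C: acc |= 76<<0 -> completed=3 acc=76 shift=7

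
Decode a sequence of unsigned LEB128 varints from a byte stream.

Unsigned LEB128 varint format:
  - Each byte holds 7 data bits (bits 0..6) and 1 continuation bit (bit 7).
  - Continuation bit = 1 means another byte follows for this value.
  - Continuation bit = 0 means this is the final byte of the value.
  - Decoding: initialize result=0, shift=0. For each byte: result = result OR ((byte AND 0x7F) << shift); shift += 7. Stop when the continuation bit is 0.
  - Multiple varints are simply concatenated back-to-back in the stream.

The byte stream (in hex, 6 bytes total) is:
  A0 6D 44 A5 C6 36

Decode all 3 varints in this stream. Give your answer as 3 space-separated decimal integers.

Answer: 13984 68 893733

Derivation:
  byte[0]=0xA0 cont=1 payload=0x20=32: acc |= 32<<0 -> acc=32 shift=7
  byte[1]=0x6D cont=0 payload=0x6D=109: acc |= 109<<7 -> acc=13984 shift=14 [end]
Varint 1: bytes[0:2] = A0 6D -> value 13984 (2 byte(s))
  byte[2]=0x44 cont=0 payload=0x44=68: acc |= 68<<0 -> acc=68 shift=7 [end]
Varint 2: bytes[2:3] = 44 -> value 68 (1 byte(s))
  byte[3]=0xA5 cont=1 payload=0x25=37: acc |= 37<<0 -> acc=37 shift=7
  byte[4]=0xC6 cont=1 payload=0x46=70: acc |= 70<<7 -> acc=8997 shift=14
  byte[5]=0x36 cont=0 payload=0x36=54: acc |= 54<<14 -> acc=893733 shift=21 [end]
Varint 3: bytes[3:6] = A5 C6 36 -> value 893733 (3 byte(s))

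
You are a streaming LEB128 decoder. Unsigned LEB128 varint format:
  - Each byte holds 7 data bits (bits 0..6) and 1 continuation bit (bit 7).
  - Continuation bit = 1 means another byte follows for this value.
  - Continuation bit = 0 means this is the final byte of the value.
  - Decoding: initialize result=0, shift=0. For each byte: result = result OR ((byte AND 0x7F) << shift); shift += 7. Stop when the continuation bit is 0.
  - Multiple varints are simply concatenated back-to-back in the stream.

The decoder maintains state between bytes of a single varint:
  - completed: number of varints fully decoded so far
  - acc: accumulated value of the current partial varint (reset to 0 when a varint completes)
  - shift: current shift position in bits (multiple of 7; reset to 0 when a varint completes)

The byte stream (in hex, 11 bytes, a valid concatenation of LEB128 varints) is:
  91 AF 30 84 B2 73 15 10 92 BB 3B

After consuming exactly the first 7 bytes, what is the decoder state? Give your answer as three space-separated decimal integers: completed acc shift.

Answer: 3 0 0

Derivation:
byte[0]=0x91 cont=1 payload=0x11: acc |= 17<<0 -> completed=0 acc=17 shift=7
byte[1]=0xAF cont=1 payload=0x2F: acc |= 47<<7 -> completed=0 acc=6033 shift=14
byte[2]=0x30 cont=0 payload=0x30: varint #1 complete (value=792465); reset -> completed=1 acc=0 shift=0
byte[3]=0x84 cont=1 payload=0x04: acc |= 4<<0 -> completed=1 acc=4 shift=7
byte[4]=0xB2 cont=1 payload=0x32: acc |= 50<<7 -> completed=1 acc=6404 shift=14
byte[5]=0x73 cont=0 payload=0x73: varint #2 complete (value=1890564); reset -> completed=2 acc=0 shift=0
byte[6]=0x15 cont=0 payload=0x15: varint #3 complete (value=21); reset -> completed=3 acc=0 shift=0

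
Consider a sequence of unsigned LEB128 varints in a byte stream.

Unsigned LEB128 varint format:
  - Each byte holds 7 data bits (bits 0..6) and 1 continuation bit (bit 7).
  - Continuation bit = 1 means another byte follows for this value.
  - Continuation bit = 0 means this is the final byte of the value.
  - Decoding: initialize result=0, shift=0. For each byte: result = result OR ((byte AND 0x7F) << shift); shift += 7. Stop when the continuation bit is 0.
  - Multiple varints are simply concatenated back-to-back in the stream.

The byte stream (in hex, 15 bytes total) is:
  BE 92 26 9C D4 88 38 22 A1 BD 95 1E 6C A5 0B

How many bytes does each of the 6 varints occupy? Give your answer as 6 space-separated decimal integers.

  byte[0]=0xBE cont=1 payload=0x3E=62: acc |= 62<<0 -> acc=62 shift=7
  byte[1]=0x92 cont=1 payload=0x12=18: acc |= 18<<7 -> acc=2366 shift=14
  byte[2]=0x26 cont=0 payload=0x26=38: acc |= 38<<14 -> acc=624958 shift=21 [end]
Varint 1: bytes[0:3] = BE 92 26 -> value 624958 (3 byte(s))
  byte[3]=0x9C cont=1 payload=0x1C=28: acc |= 28<<0 -> acc=28 shift=7
  byte[4]=0xD4 cont=1 payload=0x54=84: acc |= 84<<7 -> acc=10780 shift=14
  byte[5]=0x88 cont=1 payload=0x08=8: acc |= 8<<14 -> acc=141852 shift=21
  byte[6]=0x38 cont=0 payload=0x38=56: acc |= 56<<21 -> acc=117582364 shift=28 [end]
Varint 2: bytes[3:7] = 9C D4 88 38 -> value 117582364 (4 byte(s))
  byte[7]=0x22 cont=0 payload=0x22=34: acc |= 34<<0 -> acc=34 shift=7 [end]
Varint 3: bytes[7:8] = 22 -> value 34 (1 byte(s))
  byte[8]=0xA1 cont=1 payload=0x21=33: acc |= 33<<0 -> acc=33 shift=7
  byte[9]=0xBD cont=1 payload=0x3D=61: acc |= 61<<7 -> acc=7841 shift=14
  byte[10]=0x95 cont=1 payload=0x15=21: acc |= 21<<14 -> acc=351905 shift=21
  byte[11]=0x1E cont=0 payload=0x1E=30: acc |= 30<<21 -> acc=63266465 shift=28 [end]
Varint 4: bytes[8:12] = A1 BD 95 1E -> value 63266465 (4 byte(s))
  byte[12]=0x6C cont=0 payload=0x6C=108: acc |= 108<<0 -> acc=108 shift=7 [end]
Varint 5: bytes[12:13] = 6C -> value 108 (1 byte(s))
  byte[13]=0xA5 cont=1 payload=0x25=37: acc |= 37<<0 -> acc=37 shift=7
  byte[14]=0x0B cont=0 payload=0x0B=11: acc |= 11<<7 -> acc=1445 shift=14 [end]
Varint 6: bytes[13:15] = A5 0B -> value 1445 (2 byte(s))

Answer: 3 4 1 4 1 2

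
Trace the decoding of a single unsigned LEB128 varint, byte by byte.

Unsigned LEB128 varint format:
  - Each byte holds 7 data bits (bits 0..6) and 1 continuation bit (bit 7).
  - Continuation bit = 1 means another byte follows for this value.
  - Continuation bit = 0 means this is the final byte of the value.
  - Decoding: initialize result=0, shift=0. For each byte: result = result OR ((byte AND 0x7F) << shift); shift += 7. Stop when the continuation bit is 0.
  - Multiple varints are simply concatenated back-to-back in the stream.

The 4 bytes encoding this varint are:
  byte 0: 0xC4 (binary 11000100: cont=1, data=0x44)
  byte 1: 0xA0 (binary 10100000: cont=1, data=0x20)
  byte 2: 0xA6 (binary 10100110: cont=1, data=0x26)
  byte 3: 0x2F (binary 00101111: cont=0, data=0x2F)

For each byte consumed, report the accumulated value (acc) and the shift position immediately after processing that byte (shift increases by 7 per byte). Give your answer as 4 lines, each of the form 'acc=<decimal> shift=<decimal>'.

byte 0=0xC4: payload=0x44=68, contrib = 68<<0 = 68; acc -> 68, shift -> 7
byte 1=0xA0: payload=0x20=32, contrib = 32<<7 = 4096; acc -> 4164, shift -> 14
byte 2=0xA6: payload=0x26=38, contrib = 38<<14 = 622592; acc -> 626756, shift -> 21
byte 3=0x2F: payload=0x2F=47, contrib = 47<<21 = 98566144; acc -> 99192900, shift -> 28

Answer: acc=68 shift=7
acc=4164 shift=14
acc=626756 shift=21
acc=99192900 shift=28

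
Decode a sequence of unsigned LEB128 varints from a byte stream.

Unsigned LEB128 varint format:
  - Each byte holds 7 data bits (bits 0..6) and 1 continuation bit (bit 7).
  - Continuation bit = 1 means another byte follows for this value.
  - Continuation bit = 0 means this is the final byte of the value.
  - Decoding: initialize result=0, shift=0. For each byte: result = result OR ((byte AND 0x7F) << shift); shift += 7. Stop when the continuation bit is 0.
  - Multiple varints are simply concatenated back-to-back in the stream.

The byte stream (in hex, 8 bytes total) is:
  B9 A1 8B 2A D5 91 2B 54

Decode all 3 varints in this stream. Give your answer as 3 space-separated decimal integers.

  byte[0]=0xB9 cont=1 payload=0x39=57: acc |= 57<<0 -> acc=57 shift=7
  byte[1]=0xA1 cont=1 payload=0x21=33: acc |= 33<<7 -> acc=4281 shift=14
  byte[2]=0x8B cont=1 payload=0x0B=11: acc |= 11<<14 -> acc=184505 shift=21
  byte[3]=0x2A cont=0 payload=0x2A=42: acc |= 42<<21 -> acc=88264889 shift=28 [end]
Varint 1: bytes[0:4] = B9 A1 8B 2A -> value 88264889 (4 byte(s))
  byte[4]=0xD5 cont=1 payload=0x55=85: acc |= 85<<0 -> acc=85 shift=7
  byte[5]=0x91 cont=1 payload=0x11=17: acc |= 17<<7 -> acc=2261 shift=14
  byte[6]=0x2B cont=0 payload=0x2B=43: acc |= 43<<14 -> acc=706773 shift=21 [end]
Varint 2: bytes[4:7] = D5 91 2B -> value 706773 (3 byte(s))
  byte[7]=0x54 cont=0 payload=0x54=84: acc |= 84<<0 -> acc=84 shift=7 [end]
Varint 3: bytes[7:8] = 54 -> value 84 (1 byte(s))

Answer: 88264889 706773 84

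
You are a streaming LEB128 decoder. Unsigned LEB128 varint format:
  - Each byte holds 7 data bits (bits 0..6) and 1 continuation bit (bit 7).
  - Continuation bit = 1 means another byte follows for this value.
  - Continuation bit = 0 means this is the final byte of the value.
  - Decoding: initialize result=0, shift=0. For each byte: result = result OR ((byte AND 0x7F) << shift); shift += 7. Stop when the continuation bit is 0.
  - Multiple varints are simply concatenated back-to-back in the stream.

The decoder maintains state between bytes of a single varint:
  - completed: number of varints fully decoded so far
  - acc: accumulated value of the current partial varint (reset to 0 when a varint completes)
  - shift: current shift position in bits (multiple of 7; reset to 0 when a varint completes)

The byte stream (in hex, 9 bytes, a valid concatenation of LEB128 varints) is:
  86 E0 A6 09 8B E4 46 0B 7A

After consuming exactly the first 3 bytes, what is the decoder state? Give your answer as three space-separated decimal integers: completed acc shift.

byte[0]=0x86 cont=1 payload=0x06: acc |= 6<<0 -> completed=0 acc=6 shift=7
byte[1]=0xE0 cont=1 payload=0x60: acc |= 96<<7 -> completed=0 acc=12294 shift=14
byte[2]=0xA6 cont=1 payload=0x26: acc |= 38<<14 -> completed=0 acc=634886 shift=21

Answer: 0 634886 21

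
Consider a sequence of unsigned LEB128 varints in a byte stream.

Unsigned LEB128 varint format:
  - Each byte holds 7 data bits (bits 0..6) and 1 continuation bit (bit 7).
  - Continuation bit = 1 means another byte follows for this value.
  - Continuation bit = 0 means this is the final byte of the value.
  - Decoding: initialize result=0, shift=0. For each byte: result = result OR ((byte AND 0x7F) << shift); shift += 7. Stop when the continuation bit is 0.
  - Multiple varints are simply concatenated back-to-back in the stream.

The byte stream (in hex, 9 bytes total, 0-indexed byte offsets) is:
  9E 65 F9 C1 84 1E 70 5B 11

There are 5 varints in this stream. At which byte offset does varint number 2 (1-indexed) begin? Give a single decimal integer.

  byte[0]=0x9E cont=1 payload=0x1E=30: acc |= 30<<0 -> acc=30 shift=7
  byte[1]=0x65 cont=0 payload=0x65=101: acc |= 101<<7 -> acc=12958 shift=14 [end]
Varint 1: bytes[0:2] = 9E 65 -> value 12958 (2 byte(s))
  byte[2]=0xF9 cont=1 payload=0x79=121: acc |= 121<<0 -> acc=121 shift=7
  byte[3]=0xC1 cont=1 payload=0x41=65: acc |= 65<<7 -> acc=8441 shift=14
  byte[4]=0x84 cont=1 payload=0x04=4: acc |= 4<<14 -> acc=73977 shift=21
  byte[5]=0x1E cont=0 payload=0x1E=30: acc |= 30<<21 -> acc=62988537 shift=28 [end]
Varint 2: bytes[2:6] = F9 C1 84 1E -> value 62988537 (4 byte(s))
  byte[6]=0x70 cont=0 payload=0x70=112: acc |= 112<<0 -> acc=112 shift=7 [end]
Varint 3: bytes[6:7] = 70 -> value 112 (1 byte(s))
  byte[7]=0x5B cont=0 payload=0x5B=91: acc |= 91<<0 -> acc=91 shift=7 [end]
Varint 4: bytes[7:8] = 5B -> value 91 (1 byte(s))
  byte[8]=0x11 cont=0 payload=0x11=17: acc |= 17<<0 -> acc=17 shift=7 [end]
Varint 5: bytes[8:9] = 11 -> value 17 (1 byte(s))

Answer: 2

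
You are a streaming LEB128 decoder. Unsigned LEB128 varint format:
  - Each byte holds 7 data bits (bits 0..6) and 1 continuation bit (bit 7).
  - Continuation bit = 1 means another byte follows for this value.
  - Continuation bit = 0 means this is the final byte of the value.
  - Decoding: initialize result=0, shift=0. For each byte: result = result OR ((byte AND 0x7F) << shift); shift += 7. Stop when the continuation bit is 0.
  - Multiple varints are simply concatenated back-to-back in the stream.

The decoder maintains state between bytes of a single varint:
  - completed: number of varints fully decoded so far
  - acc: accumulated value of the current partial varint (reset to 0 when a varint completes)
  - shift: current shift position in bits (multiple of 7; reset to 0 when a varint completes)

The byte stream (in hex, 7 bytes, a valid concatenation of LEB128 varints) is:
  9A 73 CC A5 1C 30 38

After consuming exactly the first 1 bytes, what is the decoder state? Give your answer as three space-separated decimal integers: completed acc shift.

byte[0]=0x9A cont=1 payload=0x1A: acc |= 26<<0 -> completed=0 acc=26 shift=7

Answer: 0 26 7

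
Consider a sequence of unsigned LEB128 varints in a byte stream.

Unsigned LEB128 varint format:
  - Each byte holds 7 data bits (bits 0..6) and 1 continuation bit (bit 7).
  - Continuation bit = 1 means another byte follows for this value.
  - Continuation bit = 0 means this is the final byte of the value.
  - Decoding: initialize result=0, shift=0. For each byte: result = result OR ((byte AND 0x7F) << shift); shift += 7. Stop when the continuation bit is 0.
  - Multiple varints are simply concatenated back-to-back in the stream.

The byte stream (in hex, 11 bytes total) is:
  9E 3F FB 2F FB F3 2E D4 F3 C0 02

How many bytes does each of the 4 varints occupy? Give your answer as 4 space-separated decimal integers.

  byte[0]=0x9E cont=1 payload=0x1E=30: acc |= 30<<0 -> acc=30 shift=7
  byte[1]=0x3F cont=0 payload=0x3F=63: acc |= 63<<7 -> acc=8094 shift=14 [end]
Varint 1: bytes[0:2] = 9E 3F -> value 8094 (2 byte(s))
  byte[2]=0xFB cont=1 payload=0x7B=123: acc |= 123<<0 -> acc=123 shift=7
  byte[3]=0x2F cont=0 payload=0x2F=47: acc |= 47<<7 -> acc=6139 shift=14 [end]
Varint 2: bytes[2:4] = FB 2F -> value 6139 (2 byte(s))
  byte[4]=0xFB cont=1 payload=0x7B=123: acc |= 123<<0 -> acc=123 shift=7
  byte[5]=0xF3 cont=1 payload=0x73=115: acc |= 115<<7 -> acc=14843 shift=14
  byte[6]=0x2E cont=0 payload=0x2E=46: acc |= 46<<14 -> acc=768507 shift=21 [end]
Varint 3: bytes[4:7] = FB F3 2E -> value 768507 (3 byte(s))
  byte[7]=0xD4 cont=1 payload=0x54=84: acc |= 84<<0 -> acc=84 shift=7
  byte[8]=0xF3 cont=1 payload=0x73=115: acc |= 115<<7 -> acc=14804 shift=14
  byte[9]=0xC0 cont=1 payload=0x40=64: acc |= 64<<14 -> acc=1063380 shift=21
  byte[10]=0x02 cont=0 payload=0x02=2: acc |= 2<<21 -> acc=5257684 shift=28 [end]
Varint 4: bytes[7:11] = D4 F3 C0 02 -> value 5257684 (4 byte(s))

Answer: 2 2 3 4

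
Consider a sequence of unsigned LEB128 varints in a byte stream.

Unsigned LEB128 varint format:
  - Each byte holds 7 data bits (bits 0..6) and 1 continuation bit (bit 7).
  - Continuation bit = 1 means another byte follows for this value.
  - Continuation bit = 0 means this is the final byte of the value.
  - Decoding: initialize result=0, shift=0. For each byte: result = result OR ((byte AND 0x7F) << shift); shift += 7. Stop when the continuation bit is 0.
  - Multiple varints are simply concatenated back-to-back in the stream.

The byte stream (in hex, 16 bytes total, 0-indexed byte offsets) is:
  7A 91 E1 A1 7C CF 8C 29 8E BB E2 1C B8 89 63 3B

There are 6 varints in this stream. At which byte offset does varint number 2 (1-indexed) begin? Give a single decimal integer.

  byte[0]=0x7A cont=0 payload=0x7A=122: acc |= 122<<0 -> acc=122 shift=7 [end]
Varint 1: bytes[0:1] = 7A -> value 122 (1 byte(s))
  byte[1]=0x91 cont=1 payload=0x11=17: acc |= 17<<0 -> acc=17 shift=7
  byte[2]=0xE1 cont=1 payload=0x61=97: acc |= 97<<7 -> acc=12433 shift=14
  byte[3]=0xA1 cont=1 payload=0x21=33: acc |= 33<<14 -> acc=553105 shift=21
  byte[4]=0x7C cont=0 payload=0x7C=124: acc |= 124<<21 -> acc=260599953 shift=28 [end]
Varint 2: bytes[1:5] = 91 E1 A1 7C -> value 260599953 (4 byte(s))
  byte[5]=0xCF cont=1 payload=0x4F=79: acc |= 79<<0 -> acc=79 shift=7
  byte[6]=0x8C cont=1 payload=0x0C=12: acc |= 12<<7 -> acc=1615 shift=14
  byte[7]=0x29 cont=0 payload=0x29=41: acc |= 41<<14 -> acc=673359 shift=21 [end]
Varint 3: bytes[5:8] = CF 8C 29 -> value 673359 (3 byte(s))
  byte[8]=0x8E cont=1 payload=0x0E=14: acc |= 14<<0 -> acc=14 shift=7
  byte[9]=0xBB cont=1 payload=0x3B=59: acc |= 59<<7 -> acc=7566 shift=14
  byte[10]=0xE2 cont=1 payload=0x62=98: acc |= 98<<14 -> acc=1613198 shift=21
  byte[11]=0x1C cont=0 payload=0x1C=28: acc |= 28<<21 -> acc=60333454 shift=28 [end]
Varint 4: bytes[8:12] = 8E BB E2 1C -> value 60333454 (4 byte(s))
  byte[12]=0xB8 cont=1 payload=0x38=56: acc |= 56<<0 -> acc=56 shift=7
  byte[13]=0x89 cont=1 payload=0x09=9: acc |= 9<<7 -> acc=1208 shift=14
  byte[14]=0x63 cont=0 payload=0x63=99: acc |= 99<<14 -> acc=1623224 shift=21 [end]
Varint 5: bytes[12:15] = B8 89 63 -> value 1623224 (3 byte(s))
  byte[15]=0x3B cont=0 payload=0x3B=59: acc |= 59<<0 -> acc=59 shift=7 [end]
Varint 6: bytes[15:16] = 3B -> value 59 (1 byte(s))

Answer: 1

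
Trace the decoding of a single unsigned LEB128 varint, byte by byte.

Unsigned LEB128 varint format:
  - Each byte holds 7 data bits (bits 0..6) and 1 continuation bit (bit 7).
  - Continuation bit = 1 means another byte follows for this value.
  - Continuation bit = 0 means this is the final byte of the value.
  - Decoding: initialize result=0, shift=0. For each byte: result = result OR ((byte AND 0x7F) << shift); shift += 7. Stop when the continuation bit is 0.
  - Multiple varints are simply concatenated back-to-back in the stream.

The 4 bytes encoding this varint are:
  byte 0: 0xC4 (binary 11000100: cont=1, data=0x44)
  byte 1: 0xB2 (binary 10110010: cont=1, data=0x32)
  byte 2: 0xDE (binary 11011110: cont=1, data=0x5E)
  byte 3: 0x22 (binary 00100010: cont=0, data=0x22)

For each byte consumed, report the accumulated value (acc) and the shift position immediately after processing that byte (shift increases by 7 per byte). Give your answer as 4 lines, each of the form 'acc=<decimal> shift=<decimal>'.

Answer: acc=68 shift=7
acc=6468 shift=14
acc=1546564 shift=21
acc=72849732 shift=28

Derivation:
byte 0=0xC4: payload=0x44=68, contrib = 68<<0 = 68; acc -> 68, shift -> 7
byte 1=0xB2: payload=0x32=50, contrib = 50<<7 = 6400; acc -> 6468, shift -> 14
byte 2=0xDE: payload=0x5E=94, contrib = 94<<14 = 1540096; acc -> 1546564, shift -> 21
byte 3=0x22: payload=0x22=34, contrib = 34<<21 = 71303168; acc -> 72849732, shift -> 28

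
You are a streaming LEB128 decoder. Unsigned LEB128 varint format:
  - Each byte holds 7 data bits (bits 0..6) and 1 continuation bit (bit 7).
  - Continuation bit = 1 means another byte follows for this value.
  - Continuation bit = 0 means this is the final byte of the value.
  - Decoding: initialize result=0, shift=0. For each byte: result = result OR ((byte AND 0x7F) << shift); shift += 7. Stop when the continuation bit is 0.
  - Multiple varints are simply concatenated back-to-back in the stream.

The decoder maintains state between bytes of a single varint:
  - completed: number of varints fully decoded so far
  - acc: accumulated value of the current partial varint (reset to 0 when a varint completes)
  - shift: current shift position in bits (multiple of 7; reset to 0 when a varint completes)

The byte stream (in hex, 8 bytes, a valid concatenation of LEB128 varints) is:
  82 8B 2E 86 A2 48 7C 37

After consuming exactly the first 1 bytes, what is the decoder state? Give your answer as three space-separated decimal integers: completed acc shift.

Answer: 0 2 7

Derivation:
byte[0]=0x82 cont=1 payload=0x02: acc |= 2<<0 -> completed=0 acc=2 shift=7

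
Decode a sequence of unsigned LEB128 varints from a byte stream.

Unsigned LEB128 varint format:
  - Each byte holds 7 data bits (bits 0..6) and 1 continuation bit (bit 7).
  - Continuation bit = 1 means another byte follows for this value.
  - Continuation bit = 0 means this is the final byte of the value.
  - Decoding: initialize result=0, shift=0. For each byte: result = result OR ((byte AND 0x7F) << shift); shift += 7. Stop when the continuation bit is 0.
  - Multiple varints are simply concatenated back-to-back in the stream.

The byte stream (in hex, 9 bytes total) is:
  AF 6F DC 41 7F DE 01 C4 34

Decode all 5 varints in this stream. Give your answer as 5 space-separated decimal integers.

Answer: 14255 8412 127 222 6724

Derivation:
  byte[0]=0xAF cont=1 payload=0x2F=47: acc |= 47<<0 -> acc=47 shift=7
  byte[1]=0x6F cont=0 payload=0x6F=111: acc |= 111<<7 -> acc=14255 shift=14 [end]
Varint 1: bytes[0:2] = AF 6F -> value 14255 (2 byte(s))
  byte[2]=0xDC cont=1 payload=0x5C=92: acc |= 92<<0 -> acc=92 shift=7
  byte[3]=0x41 cont=0 payload=0x41=65: acc |= 65<<7 -> acc=8412 shift=14 [end]
Varint 2: bytes[2:4] = DC 41 -> value 8412 (2 byte(s))
  byte[4]=0x7F cont=0 payload=0x7F=127: acc |= 127<<0 -> acc=127 shift=7 [end]
Varint 3: bytes[4:5] = 7F -> value 127 (1 byte(s))
  byte[5]=0xDE cont=1 payload=0x5E=94: acc |= 94<<0 -> acc=94 shift=7
  byte[6]=0x01 cont=0 payload=0x01=1: acc |= 1<<7 -> acc=222 shift=14 [end]
Varint 4: bytes[5:7] = DE 01 -> value 222 (2 byte(s))
  byte[7]=0xC4 cont=1 payload=0x44=68: acc |= 68<<0 -> acc=68 shift=7
  byte[8]=0x34 cont=0 payload=0x34=52: acc |= 52<<7 -> acc=6724 shift=14 [end]
Varint 5: bytes[7:9] = C4 34 -> value 6724 (2 byte(s))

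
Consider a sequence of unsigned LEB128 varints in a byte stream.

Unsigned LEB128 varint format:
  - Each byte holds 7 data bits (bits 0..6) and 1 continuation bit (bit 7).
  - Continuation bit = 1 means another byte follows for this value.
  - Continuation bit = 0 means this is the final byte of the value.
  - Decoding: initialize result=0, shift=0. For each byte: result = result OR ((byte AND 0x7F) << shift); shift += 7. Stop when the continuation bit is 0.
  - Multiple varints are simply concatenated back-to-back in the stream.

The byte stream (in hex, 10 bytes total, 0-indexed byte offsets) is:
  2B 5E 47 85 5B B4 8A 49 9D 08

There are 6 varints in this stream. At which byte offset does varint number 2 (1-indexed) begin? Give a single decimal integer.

Answer: 1

Derivation:
  byte[0]=0x2B cont=0 payload=0x2B=43: acc |= 43<<0 -> acc=43 shift=7 [end]
Varint 1: bytes[0:1] = 2B -> value 43 (1 byte(s))
  byte[1]=0x5E cont=0 payload=0x5E=94: acc |= 94<<0 -> acc=94 shift=7 [end]
Varint 2: bytes[1:2] = 5E -> value 94 (1 byte(s))
  byte[2]=0x47 cont=0 payload=0x47=71: acc |= 71<<0 -> acc=71 shift=7 [end]
Varint 3: bytes[2:3] = 47 -> value 71 (1 byte(s))
  byte[3]=0x85 cont=1 payload=0x05=5: acc |= 5<<0 -> acc=5 shift=7
  byte[4]=0x5B cont=0 payload=0x5B=91: acc |= 91<<7 -> acc=11653 shift=14 [end]
Varint 4: bytes[3:5] = 85 5B -> value 11653 (2 byte(s))
  byte[5]=0xB4 cont=1 payload=0x34=52: acc |= 52<<0 -> acc=52 shift=7
  byte[6]=0x8A cont=1 payload=0x0A=10: acc |= 10<<7 -> acc=1332 shift=14
  byte[7]=0x49 cont=0 payload=0x49=73: acc |= 73<<14 -> acc=1197364 shift=21 [end]
Varint 5: bytes[5:8] = B4 8A 49 -> value 1197364 (3 byte(s))
  byte[8]=0x9D cont=1 payload=0x1D=29: acc |= 29<<0 -> acc=29 shift=7
  byte[9]=0x08 cont=0 payload=0x08=8: acc |= 8<<7 -> acc=1053 shift=14 [end]
Varint 6: bytes[8:10] = 9D 08 -> value 1053 (2 byte(s))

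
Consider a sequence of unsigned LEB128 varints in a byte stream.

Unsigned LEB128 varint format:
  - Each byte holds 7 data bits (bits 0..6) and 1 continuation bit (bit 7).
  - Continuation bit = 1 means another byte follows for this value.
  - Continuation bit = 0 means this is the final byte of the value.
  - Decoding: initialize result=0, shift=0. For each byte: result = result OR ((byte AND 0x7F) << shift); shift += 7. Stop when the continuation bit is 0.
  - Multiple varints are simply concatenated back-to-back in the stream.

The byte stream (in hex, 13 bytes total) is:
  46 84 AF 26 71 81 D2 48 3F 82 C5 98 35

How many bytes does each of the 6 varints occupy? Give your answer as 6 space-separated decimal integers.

  byte[0]=0x46 cont=0 payload=0x46=70: acc |= 70<<0 -> acc=70 shift=7 [end]
Varint 1: bytes[0:1] = 46 -> value 70 (1 byte(s))
  byte[1]=0x84 cont=1 payload=0x04=4: acc |= 4<<0 -> acc=4 shift=7
  byte[2]=0xAF cont=1 payload=0x2F=47: acc |= 47<<7 -> acc=6020 shift=14
  byte[3]=0x26 cont=0 payload=0x26=38: acc |= 38<<14 -> acc=628612 shift=21 [end]
Varint 2: bytes[1:4] = 84 AF 26 -> value 628612 (3 byte(s))
  byte[4]=0x71 cont=0 payload=0x71=113: acc |= 113<<0 -> acc=113 shift=7 [end]
Varint 3: bytes[4:5] = 71 -> value 113 (1 byte(s))
  byte[5]=0x81 cont=1 payload=0x01=1: acc |= 1<<0 -> acc=1 shift=7
  byte[6]=0xD2 cont=1 payload=0x52=82: acc |= 82<<7 -> acc=10497 shift=14
  byte[7]=0x48 cont=0 payload=0x48=72: acc |= 72<<14 -> acc=1190145 shift=21 [end]
Varint 4: bytes[5:8] = 81 D2 48 -> value 1190145 (3 byte(s))
  byte[8]=0x3F cont=0 payload=0x3F=63: acc |= 63<<0 -> acc=63 shift=7 [end]
Varint 5: bytes[8:9] = 3F -> value 63 (1 byte(s))
  byte[9]=0x82 cont=1 payload=0x02=2: acc |= 2<<0 -> acc=2 shift=7
  byte[10]=0xC5 cont=1 payload=0x45=69: acc |= 69<<7 -> acc=8834 shift=14
  byte[11]=0x98 cont=1 payload=0x18=24: acc |= 24<<14 -> acc=402050 shift=21
  byte[12]=0x35 cont=0 payload=0x35=53: acc |= 53<<21 -> acc=111551106 shift=28 [end]
Varint 6: bytes[9:13] = 82 C5 98 35 -> value 111551106 (4 byte(s))

Answer: 1 3 1 3 1 4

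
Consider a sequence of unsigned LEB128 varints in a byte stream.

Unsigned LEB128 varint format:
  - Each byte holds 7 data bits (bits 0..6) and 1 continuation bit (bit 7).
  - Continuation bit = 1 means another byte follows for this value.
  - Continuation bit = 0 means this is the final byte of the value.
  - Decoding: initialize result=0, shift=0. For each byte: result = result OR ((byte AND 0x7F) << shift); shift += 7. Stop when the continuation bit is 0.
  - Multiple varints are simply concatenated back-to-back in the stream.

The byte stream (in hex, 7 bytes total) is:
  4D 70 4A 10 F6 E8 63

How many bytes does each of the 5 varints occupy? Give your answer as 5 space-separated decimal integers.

Answer: 1 1 1 1 3

Derivation:
  byte[0]=0x4D cont=0 payload=0x4D=77: acc |= 77<<0 -> acc=77 shift=7 [end]
Varint 1: bytes[0:1] = 4D -> value 77 (1 byte(s))
  byte[1]=0x70 cont=0 payload=0x70=112: acc |= 112<<0 -> acc=112 shift=7 [end]
Varint 2: bytes[1:2] = 70 -> value 112 (1 byte(s))
  byte[2]=0x4A cont=0 payload=0x4A=74: acc |= 74<<0 -> acc=74 shift=7 [end]
Varint 3: bytes[2:3] = 4A -> value 74 (1 byte(s))
  byte[3]=0x10 cont=0 payload=0x10=16: acc |= 16<<0 -> acc=16 shift=7 [end]
Varint 4: bytes[3:4] = 10 -> value 16 (1 byte(s))
  byte[4]=0xF6 cont=1 payload=0x76=118: acc |= 118<<0 -> acc=118 shift=7
  byte[5]=0xE8 cont=1 payload=0x68=104: acc |= 104<<7 -> acc=13430 shift=14
  byte[6]=0x63 cont=0 payload=0x63=99: acc |= 99<<14 -> acc=1635446 shift=21 [end]
Varint 5: bytes[4:7] = F6 E8 63 -> value 1635446 (3 byte(s))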